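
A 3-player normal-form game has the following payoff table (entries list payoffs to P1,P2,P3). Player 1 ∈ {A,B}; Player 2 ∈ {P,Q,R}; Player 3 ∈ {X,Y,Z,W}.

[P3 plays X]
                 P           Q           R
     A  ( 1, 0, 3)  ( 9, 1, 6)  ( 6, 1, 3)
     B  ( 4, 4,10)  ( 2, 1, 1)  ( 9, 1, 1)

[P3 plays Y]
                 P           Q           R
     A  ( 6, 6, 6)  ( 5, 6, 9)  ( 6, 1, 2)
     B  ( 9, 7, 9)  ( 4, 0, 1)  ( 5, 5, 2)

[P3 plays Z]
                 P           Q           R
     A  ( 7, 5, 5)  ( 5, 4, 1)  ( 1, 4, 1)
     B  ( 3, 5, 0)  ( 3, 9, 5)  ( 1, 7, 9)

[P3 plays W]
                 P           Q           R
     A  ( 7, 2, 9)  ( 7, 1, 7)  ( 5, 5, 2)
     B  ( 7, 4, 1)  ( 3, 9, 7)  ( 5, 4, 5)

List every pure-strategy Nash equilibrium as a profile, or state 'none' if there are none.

(A,P,X): not NE [P1→B gives 4>1; P2→R gives 1>0; P3→W gives 9>3]
(A,P,Y): not NE [P1→B gives 9>6; P3→W gives 9>6]
(A,P,Z): not NE [P3→W gives 9>5]
(A,P,W): not NE [P2→R gives 5>2]
(A,Q,X): not NE [P3→Y gives 9>6]
(A,Q,Y): NE
(A,Q,Z): not NE [P2→P gives 5>4; P3→Y gives 9>1]
(A,Q,W): not NE [P2→R gives 5>1; P3→Y gives 9>7]
(A,R,X): not NE [P1→B gives 9>6]
(A,R,Y): not NE [P2→Q gives 6>1; P3→X gives 3>2]
(A,R,Z): not NE [P2→P gives 5>4; P3→X gives 3>1]
(A,R,W): not NE [P3→X gives 3>2]
(B,P,X): NE
(B,P,Y): not NE [P3→X gives 10>9]
(B,P,Z): not NE [P1→A gives 7>3; P2→Q gives 9>5; P3→X gives 10>0]
(B,P,W): not NE [P2→Q gives 9>4; P3→X gives 10>1]
(B,Q,X): not NE [P1→A gives 9>2; P2→P gives 4>1; P3→W gives 7>1]
(B,Q,Y): not NE [P1→A gives 5>4; P2→P gives 7>0; P3→W gives 7>1]
(B,Q,Z): not NE [P1→A gives 5>3; P3→W gives 7>5]
(B,Q,W): not NE [P1→A gives 7>3]
(B,R,X): not NE [P2→P gives 4>1; P3→Z gives 9>1]
(B,R,Y): not NE [P1→A gives 6>5; P2→P gives 7>5; P3→Z gives 9>2]
(B,R,Z): not NE [P2→Q gives 9>7]
(B,R,W): not NE [P2→Q gives 9>4; P3→Z gives 9>5]

NE set: (A,Q,Y), (B,P,X)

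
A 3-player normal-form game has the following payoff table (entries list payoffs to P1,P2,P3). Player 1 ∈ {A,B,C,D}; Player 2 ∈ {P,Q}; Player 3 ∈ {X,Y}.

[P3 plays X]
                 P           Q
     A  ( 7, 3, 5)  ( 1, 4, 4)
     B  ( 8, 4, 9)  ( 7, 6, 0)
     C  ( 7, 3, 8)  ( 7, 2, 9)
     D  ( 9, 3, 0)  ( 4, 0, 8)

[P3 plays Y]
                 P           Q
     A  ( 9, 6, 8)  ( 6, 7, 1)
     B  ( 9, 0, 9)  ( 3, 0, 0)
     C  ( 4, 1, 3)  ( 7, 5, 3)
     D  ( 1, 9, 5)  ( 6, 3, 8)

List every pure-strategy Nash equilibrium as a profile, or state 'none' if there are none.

PSNE = {(B,P,Y), (B,Q,X)}

(A,P,X): not NE [P1→D gives 9>7; P2→Q gives 4>3; P3→Y gives 8>5]
(A,P,Y): not NE [P2→Q gives 7>6]
(A,Q,X): not NE [P1→C gives 7>1]
(A,Q,Y): not NE [P1→C gives 7>6; P3→X gives 4>1]
(B,P,X): not NE [P1→D gives 9>8; P2→Q gives 6>4]
(B,P,Y): NE
(B,Q,X): NE
(B,Q,Y): not NE [P1→C gives 7>3]
(C,P,X): not NE [P1→D gives 9>7]
(C,P,Y): not NE [P1→B gives 9>4; P2→Q gives 5>1; P3→X gives 8>3]
(C,Q,X): not NE [P2→P gives 3>2]
(C,Q,Y): not NE [P3→X gives 9>3]
(D,P,X): not NE [P3→Y gives 5>0]
(D,P,Y): not NE [P1→B gives 9>1]
(D,Q,X): not NE [P1→C gives 7>4; P2→P gives 3>0]
(D,Q,Y): not NE [P1→C gives 7>6; P2→P gives 9>3]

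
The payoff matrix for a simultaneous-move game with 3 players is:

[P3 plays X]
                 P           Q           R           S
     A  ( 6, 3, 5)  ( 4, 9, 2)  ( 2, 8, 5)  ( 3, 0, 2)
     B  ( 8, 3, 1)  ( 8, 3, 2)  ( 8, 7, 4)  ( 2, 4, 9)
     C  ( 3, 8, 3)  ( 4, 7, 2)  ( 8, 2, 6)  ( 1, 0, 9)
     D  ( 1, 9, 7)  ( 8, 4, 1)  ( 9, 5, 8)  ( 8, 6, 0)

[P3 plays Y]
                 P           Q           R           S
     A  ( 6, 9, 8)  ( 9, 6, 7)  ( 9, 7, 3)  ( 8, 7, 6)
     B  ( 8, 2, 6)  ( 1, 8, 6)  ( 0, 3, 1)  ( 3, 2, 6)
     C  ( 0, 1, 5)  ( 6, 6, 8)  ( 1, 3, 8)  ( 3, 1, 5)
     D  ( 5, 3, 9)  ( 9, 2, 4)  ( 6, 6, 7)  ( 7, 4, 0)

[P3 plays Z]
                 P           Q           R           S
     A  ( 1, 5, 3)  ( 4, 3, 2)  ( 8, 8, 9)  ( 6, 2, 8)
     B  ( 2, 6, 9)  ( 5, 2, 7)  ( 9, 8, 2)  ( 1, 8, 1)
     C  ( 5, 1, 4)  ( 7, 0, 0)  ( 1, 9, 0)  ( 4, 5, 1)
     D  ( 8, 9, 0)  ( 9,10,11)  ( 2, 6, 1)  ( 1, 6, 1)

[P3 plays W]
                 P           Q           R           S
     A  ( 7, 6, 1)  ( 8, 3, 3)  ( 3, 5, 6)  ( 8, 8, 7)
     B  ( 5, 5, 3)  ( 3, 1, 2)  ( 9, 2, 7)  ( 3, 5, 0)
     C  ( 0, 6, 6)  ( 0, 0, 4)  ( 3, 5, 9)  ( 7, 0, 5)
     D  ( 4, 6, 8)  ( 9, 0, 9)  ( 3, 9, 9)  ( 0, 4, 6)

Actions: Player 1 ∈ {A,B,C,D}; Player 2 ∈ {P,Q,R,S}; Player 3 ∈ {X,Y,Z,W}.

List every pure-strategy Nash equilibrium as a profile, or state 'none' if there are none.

Nash profiles: (D,Q,Z)

(A,P,X): not NE [P1→B gives 8>6; P2→Q gives 9>3; P3→Y gives 8>5]
(A,P,Y): not NE [P1→B gives 8>6]
(A,P,Z): not NE [P1→D gives 8>1; P2→R gives 8>5; P3→Y gives 8>3]
(A,P,W): not NE [P2→S gives 8>6; P3→Y gives 8>1]
(A,Q,X): not NE [P1→D gives 8>4; P3→Y gives 7>2]
(A,Q,Y): not NE [P2→P gives 9>6]
(A,Q,Z): not NE [P1→D gives 9>4; P2→R gives 8>3; P3→Y gives 7>2]
(A,Q,W): not NE [P1→D gives 9>8; P2→S gives 8>3; P3→Y gives 7>3]
(A,R,X): not NE [P1→D gives 9>2; P2→Q gives 9>8; P3→Z gives 9>5]
(A,R,Y): not NE [P2→P gives 9>7; P3→Z gives 9>3]
(A,R,Z): not NE [P1→B gives 9>8]
(A,R,W): not NE [P1→B gives 9>3; P2→S gives 8>5; P3→Z gives 9>6]
(A,S,X): not NE [P1→D gives 8>3; P2→Q gives 9>0; P3→Z gives 8>2]
(A,S,Y): not NE [P2→P gives 9>7; P3→Z gives 8>6]
(A,S,Z): not NE [P2→R gives 8>2]
(A,S,W): not NE [P3→Z gives 8>7]
(B,P,X): not NE [P2→R gives 7>3; P3→Z gives 9>1]
(B,P,Y): not NE [P2→Q gives 8>2; P3→Z gives 9>6]
(B,P,Z): not NE [P1→D gives 8>2; P2→S gives 8>6]
(B,P,W): not NE [P1→A gives 7>5; P3→Z gives 9>3]
(B,Q,X): not NE [P2→R gives 7>3; P3→Z gives 7>2]
(B,Q,Y): not NE [P1→D gives 9>1; P3→Z gives 7>6]
(B,Q,Z): not NE [P1→D gives 9>5; P2→S gives 8>2]
(B,Q,W): not NE [P1→D gives 9>3; P2→S gives 5>1; P3→Z gives 7>2]
(B,R,X): not NE [P1→D gives 9>8; P3→W gives 7>4]
(B,R,Y): not NE [P1→A gives 9>0; P2→Q gives 8>3; P3→W gives 7>1]
(B,R,Z): not NE [P3→W gives 7>2]
(B,R,W): not NE [P2→S gives 5>2]
(B,S,X): not NE [P1→D gives 8>2; P2→R gives 7>4]
(B,S,Y): not NE [P1→A gives 8>3; P2→Q gives 8>2; P3→X gives 9>6]
(B,S,Z): not NE [P1→A gives 6>1; P3→X gives 9>1]
(B,S,W): not NE [P1→A gives 8>3; P3→X gives 9>0]
(C,P,X): not NE [P1→B gives 8>3; P3→W gives 6>3]
(C,P,Y): not NE [P1→B gives 8>0; P2→Q gives 6>1; P3→W gives 6>5]
(C,P,Z): not NE [P1→D gives 8>5; P2→R gives 9>1; P3→W gives 6>4]
(C,P,W): not NE [P1→A gives 7>0]
(C,Q,X): not NE [P1→D gives 8>4; P2→P gives 8>7; P3→Y gives 8>2]
(C,Q,Y): not NE [P1→D gives 9>6]
(C,Q,Z): not NE [P1→D gives 9>7; P2→R gives 9>0; P3→Y gives 8>0]
(C,Q,W): not NE [P1→D gives 9>0; P2→P gives 6>0; P3→Y gives 8>4]
(C,R,X): not NE [P1→D gives 9>8; P2→P gives 8>2; P3→W gives 9>6]
(C,R,Y): not NE [P1→A gives 9>1; P2→Q gives 6>3; P3→W gives 9>8]
(C,R,Z): not NE [P1→B gives 9>1; P3→W gives 9>0]
(C,R,W): not NE [P1→B gives 9>3; P2→P gives 6>5]
(C,S,X): not NE [P1→D gives 8>1; P2→P gives 8>0]
(C,S,Y): not NE [P1→A gives 8>3; P2→Q gives 6>1; P3→X gives 9>5]
(C,S,Z): not NE [P1→A gives 6>4; P2→R gives 9>5; P3→X gives 9>1]
(C,S,W): not NE [P1→A gives 8>7; P2→P gives 6>0; P3→X gives 9>5]
(D,P,X): not NE [P1→B gives 8>1; P3→Y gives 9>7]
(D,P,Y): not NE [P1→B gives 8>5; P2→R gives 6>3]
(D,P,Z): not NE [P2→Q gives 10>9; P3→Y gives 9>0]
(D,P,W): not NE [P1→A gives 7>4; P2→R gives 9>6; P3→Y gives 9>8]
(D,Q,X): not NE [P2→P gives 9>4; P3→Z gives 11>1]
(D,Q,Y): not NE [P2→R gives 6>2; P3→Z gives 11>4]
(D,Q,Z): NE
(D,Q,W): not NE [P2→R gives 9>0; P3→Z gives 11>9]
(D,R,X): not NE [P2→P gives 9>5; P3→W gives 9>8]
(D,R,Y): not NE [P1→A gives 9>6; P3→W gives 9>7]
(D,R,Z): not NE [P1→B gives 9>2; P2→Q gives 10>6; P3→W gives 9>1]
(D,R,W): not NE [P1→B gives 9>3]
(D,S,X): not NE [P2→P gives 9>6; P3→W gives 6>0]
(D,S,Y): not NE [P1→A gives 8>7; P2→R gives 6>4; P3→W gives 6>0]
(D,S,Z): not NE [P1→A gives 6>1; P2→Q gives 10>6; P3→W gives 6>1]
(D,S,W): not NE [P1→A gives 8>0; P2→R gives 9>4]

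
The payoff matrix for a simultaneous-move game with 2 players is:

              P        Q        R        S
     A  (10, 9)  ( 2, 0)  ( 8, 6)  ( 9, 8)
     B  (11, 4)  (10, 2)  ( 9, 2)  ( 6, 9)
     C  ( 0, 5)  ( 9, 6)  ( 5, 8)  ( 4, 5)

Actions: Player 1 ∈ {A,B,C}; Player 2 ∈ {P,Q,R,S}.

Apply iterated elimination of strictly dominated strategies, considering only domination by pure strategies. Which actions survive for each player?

Remaining: P1:{A,B} P2:{P,S}

P1 drop C (B beats it: P:11>0 Q:10>9 R:9>5 S:6>4)
P2 drop Q (P beats it: A:9>0 B:4>2)
P2 drop R (P beats it: A:9>6 B:4>2)
P1→{A,B} P2→{P,S}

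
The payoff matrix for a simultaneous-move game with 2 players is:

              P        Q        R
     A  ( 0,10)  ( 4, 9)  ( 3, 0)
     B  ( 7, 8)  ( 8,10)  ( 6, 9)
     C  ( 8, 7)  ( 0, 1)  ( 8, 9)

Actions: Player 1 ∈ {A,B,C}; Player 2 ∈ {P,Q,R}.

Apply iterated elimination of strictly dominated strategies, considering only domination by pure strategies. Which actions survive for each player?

Remaining: P1:{B,C} P2:{Q,R}

P1 drop A (B beats it: P:7>0 Q:8>4 R:6>3)
P2 drop P (R beats it: B:9>8 C:9>7)
P1→{B,C} P2→{Q,R}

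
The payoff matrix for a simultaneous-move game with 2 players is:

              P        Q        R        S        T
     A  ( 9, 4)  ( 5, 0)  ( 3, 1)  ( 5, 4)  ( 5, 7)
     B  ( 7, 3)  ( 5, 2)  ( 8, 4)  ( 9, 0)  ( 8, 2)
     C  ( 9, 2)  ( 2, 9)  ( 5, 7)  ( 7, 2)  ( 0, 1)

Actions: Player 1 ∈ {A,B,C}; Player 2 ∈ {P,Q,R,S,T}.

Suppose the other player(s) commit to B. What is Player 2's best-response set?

u_2(P vs B) = 3
u_2(Q vs B) = 2
u_2(R vs B) = 4
u_2(S vs B) = 0
u_2(T vs B) = 2
max payoff 4 at {R}

P2 best: {R}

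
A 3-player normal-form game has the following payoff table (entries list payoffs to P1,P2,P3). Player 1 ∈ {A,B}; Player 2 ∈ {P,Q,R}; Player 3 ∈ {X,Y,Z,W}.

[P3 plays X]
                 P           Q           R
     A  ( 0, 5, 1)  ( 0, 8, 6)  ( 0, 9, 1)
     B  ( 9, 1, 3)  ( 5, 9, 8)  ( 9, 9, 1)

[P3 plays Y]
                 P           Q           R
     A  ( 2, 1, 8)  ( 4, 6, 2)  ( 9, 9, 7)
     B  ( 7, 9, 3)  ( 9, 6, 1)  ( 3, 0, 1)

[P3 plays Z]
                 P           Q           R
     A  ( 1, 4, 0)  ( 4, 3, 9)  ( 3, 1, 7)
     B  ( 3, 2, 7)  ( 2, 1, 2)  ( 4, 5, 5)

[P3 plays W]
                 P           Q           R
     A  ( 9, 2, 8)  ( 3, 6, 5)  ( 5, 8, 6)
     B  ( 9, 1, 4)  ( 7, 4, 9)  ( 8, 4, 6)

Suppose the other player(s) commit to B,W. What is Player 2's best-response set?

P2 best: {Q,R}

u_2(P vs B,W) = 1
u_2(Q vs B,W) = 4
u_2(R vs B,W) = 4
max payoff 4 at {Q,R}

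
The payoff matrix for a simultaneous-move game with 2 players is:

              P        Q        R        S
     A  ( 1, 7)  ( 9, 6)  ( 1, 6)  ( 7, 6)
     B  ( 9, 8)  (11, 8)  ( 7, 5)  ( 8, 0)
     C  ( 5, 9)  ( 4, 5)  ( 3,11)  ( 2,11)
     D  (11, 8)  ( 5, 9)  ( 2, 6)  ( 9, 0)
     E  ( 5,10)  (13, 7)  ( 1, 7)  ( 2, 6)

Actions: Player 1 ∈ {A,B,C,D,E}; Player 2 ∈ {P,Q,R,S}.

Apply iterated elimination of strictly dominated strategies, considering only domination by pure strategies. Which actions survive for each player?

P1 drop A (B beats it: P:9>1 Q:11>9 R:7>1 S:8>7)
P1 drop C (B beats it: P:9>5 Q:11>4 R:7>3 S:8>2)
P2 drop R (P beats it: B:8>5 D:8>6 E:10>7)
P2 drop S (P beats it: B:8>0 D:8>0 E:10>6)
P1→{B,D,E} P2→{P,Q}

IESDS → P1:{B,D,E} P2:{P,Q}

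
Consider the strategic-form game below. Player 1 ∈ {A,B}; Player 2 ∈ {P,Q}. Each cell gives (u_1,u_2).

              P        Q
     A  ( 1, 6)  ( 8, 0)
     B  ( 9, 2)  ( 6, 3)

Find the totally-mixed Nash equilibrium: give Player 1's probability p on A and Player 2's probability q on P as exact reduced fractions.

P1 indiff ⇒ q·1+(1-q)·8 = q·9+(1-q)·6 ⇒ q(-8) = (1-q)(-2) ⇒ q = 1/5
P2 indiff ⇒ p·6+(1-p)·2 = p·0+(1-p)·3 ⇒ p(6) = (1-p)(1) ⇒ p = 1/7

p=1/7, q=1/5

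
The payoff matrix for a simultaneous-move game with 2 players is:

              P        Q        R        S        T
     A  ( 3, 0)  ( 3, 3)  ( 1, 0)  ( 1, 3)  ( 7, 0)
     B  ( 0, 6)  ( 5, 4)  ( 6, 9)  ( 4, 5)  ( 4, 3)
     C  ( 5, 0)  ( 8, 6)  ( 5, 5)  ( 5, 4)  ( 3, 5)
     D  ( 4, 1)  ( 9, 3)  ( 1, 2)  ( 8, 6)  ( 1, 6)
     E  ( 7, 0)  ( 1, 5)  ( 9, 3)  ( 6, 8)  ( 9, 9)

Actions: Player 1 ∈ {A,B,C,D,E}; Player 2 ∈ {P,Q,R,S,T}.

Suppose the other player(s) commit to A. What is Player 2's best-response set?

argmax u_2 = {Q,S}

u_2(P vs A) = 0
u_2(Q vs A) = 3
u_2(R vs A) = 0
u_2(S vs A) = 3
u_2(T vs A) = 0
max payoff 3 at {Q,S}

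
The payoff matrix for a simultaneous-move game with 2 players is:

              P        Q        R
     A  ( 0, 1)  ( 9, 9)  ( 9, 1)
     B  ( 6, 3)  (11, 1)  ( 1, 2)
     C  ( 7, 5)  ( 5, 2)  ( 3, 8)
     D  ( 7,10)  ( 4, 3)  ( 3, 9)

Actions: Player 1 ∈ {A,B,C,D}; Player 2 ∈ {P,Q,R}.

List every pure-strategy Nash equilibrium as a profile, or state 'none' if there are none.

(A,P): not NE [P1→D gives 7>0; P2→Q gives 9>1]
(A,Q): not NE [P1→B gives 11>9]
(A,R): not NE [P2→Q gives 9>1]
(B,P): not NE [P1→D gives 7>6]
(B,Q): not NE [P2→P gives 3>1]
(B,R): not NE [P1→A gives 9>1; P2→P gives 3>2]
(C,P): not NE [P2→R gives 8>5]
(C,Q): not NE [P1→B gives 11>5; P2→R gives 8>2]
(C,R): not NE [P1→A gives 9>3]
(D,P): NE
(D,Q): not NE [P1→B gives 11>4; P2→P gives 10>3]
(D,R): not NE [P1→A gives 9>3; P2→P gives 10>9]

NE set: (D,P)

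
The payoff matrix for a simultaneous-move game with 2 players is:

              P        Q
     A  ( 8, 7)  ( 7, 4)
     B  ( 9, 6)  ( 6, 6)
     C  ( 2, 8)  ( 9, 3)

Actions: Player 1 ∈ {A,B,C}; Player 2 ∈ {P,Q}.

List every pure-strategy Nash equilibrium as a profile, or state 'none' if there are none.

(A,P): not NE [P1→B gives 9>8]
(A,Q): not NE [P1→C gives 9>7; P2→P gives 7>4]
(B,P): NE
(B,Q): not NE [P1→C gives 9>6]
(C,P): not NE [P1→B gives 9>2]
(C,Q): not NE [P2→P gives 8>3]

Nash profiles: (B,P)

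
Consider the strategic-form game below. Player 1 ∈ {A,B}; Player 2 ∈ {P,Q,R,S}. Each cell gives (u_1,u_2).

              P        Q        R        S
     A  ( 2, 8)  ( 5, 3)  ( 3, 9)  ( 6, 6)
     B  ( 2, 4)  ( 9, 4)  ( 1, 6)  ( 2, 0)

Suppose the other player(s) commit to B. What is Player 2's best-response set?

u_2(P vs B) = 4
u_2(Q vs B) = 4
u_2(R vs B) = 6
u_2(S vs B) = 0
max payoff 6 at {R}

argmax u_2 = {R}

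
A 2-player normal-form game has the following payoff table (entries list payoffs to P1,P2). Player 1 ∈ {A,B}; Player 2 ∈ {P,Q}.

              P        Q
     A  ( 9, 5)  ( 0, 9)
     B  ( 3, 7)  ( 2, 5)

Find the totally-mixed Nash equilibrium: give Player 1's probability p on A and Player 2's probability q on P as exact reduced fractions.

P1 indiff ⇒ q·9+(1-q)·0 = q·3+(1-q)·2 ⇒ q(6) = (1-q)(2) ⇒ q = 1/4
P2 indiff ⇒ p·5+(1-p)·7 = p·9+(1-p)·5 ⇒ p(-4) = (1-p)(-2) ⇒ p = 1/3

(p,q) = (1/3, 1/4)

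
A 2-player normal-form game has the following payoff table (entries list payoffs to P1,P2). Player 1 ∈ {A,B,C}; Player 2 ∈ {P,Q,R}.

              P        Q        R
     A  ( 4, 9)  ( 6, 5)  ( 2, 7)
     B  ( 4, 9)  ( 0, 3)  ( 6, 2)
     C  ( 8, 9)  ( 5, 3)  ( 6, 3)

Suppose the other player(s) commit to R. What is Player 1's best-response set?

u_1(A vs R) = 2
u_1(B vs R) = 6
u_1(C vs R) = 6
max payoff 6 at {B,C}

BR_1 = {B,C}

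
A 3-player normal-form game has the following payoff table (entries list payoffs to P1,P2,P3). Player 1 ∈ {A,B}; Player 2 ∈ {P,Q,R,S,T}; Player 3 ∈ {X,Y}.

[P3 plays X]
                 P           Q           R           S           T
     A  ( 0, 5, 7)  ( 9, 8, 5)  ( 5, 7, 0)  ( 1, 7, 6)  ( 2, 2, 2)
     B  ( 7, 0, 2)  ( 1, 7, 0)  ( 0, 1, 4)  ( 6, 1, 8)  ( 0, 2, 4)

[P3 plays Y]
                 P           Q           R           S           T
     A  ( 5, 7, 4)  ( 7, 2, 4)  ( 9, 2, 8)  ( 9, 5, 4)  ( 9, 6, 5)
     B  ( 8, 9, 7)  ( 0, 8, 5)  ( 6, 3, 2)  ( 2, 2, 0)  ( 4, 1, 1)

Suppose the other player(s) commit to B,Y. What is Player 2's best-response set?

u_2(P vs B,Y) = 9
u_2(Q vs B,Y) = 8
u_2(R vs B,Y) = 3
u_2(S vs B,Y) = 2
u_2(T vs B,Y) = 1
max payoff 9 at {P}

argmax u_2 = {P}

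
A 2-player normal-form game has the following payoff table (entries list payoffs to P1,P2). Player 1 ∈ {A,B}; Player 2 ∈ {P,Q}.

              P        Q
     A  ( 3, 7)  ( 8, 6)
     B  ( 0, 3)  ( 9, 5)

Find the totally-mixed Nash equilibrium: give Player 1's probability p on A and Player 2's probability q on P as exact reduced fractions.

P1 indiff ⇒ q·3+(1-q)·8 = q·0+(1-q)·9 ⇒ q(3) = (1-q)(1) ⇒ q = 1/4
P2 indiff ⇒ p·7+(1-p)·3 = p·6+(1-p)·5 ⇒ p(1) = (1-p)(2) ⇒ p = 2/3

p=2/3, q=1/4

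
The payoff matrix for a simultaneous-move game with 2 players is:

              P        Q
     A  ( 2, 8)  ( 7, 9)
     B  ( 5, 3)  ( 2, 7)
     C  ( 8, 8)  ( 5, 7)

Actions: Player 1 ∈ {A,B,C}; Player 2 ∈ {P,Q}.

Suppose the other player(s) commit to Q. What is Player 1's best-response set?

u_1(A vs Q) = 7
u_1(B vs Q) = 2
u_1(C vs Q) = 5
max payoff 7 at {A}

P1 best: {A}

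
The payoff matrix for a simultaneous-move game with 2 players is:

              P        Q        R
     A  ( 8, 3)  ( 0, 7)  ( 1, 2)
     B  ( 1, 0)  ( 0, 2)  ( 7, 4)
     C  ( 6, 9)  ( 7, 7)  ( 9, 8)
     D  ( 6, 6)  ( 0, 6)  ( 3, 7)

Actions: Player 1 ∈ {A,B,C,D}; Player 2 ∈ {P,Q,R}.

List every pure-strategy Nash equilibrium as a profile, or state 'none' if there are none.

(A,P): not NE [P2→Q gives 7>3]
(A,Q): not NE [P1→C gives 7>0]
(A,R): not NE [P1→C gives 9>1; P2→Q gives 7>2]
(B,P): not NE [P1→A gives 8>1; P2→R gives 4>0]
(B,Q): not NE [P1→C gives 7>0; P2→R gives 4>2]
(B,R): not NE [P1→C gives 9>7]
(C,P): not NE [P1→A gives 8>6]
(C,Q): not NE [P2→P gives 9>7]
(C,R): not NE [P2→P gives 9>8]
(D,P): not NE [P1→A gives 8>6; P2→R gives 7>6]
(D,Q): not NE [P1→C gives 7>0; P2→R gives 7>6]
(D,R): not NE [P1→C gives 9>3]

No pure NE.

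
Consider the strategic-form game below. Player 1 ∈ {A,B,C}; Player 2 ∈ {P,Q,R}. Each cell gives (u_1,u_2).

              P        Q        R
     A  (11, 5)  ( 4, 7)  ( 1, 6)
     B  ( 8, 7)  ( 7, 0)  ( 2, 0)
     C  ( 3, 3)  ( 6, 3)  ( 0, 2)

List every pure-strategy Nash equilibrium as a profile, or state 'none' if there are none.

No pure NE.

(A,P): not NE [P2→Q gives 7>5]
(A,Q): not NE [P1→B gives 7>4]
(A,R): not NE [P1→B gives 2>1; P2→Q gives 7>6]
(B,P): not NE [P1→A gives 11>8]
(B,Q): not NE [P2→P gives 7>0]
(B,R): not NE [P2→P gives 7>0]
(C,P): not NE [P1→A gives 11>3]
(C,Q): not NE [P1→B gives 7>6]
(C,R): not NE [P1→B gives 2>0; P2→Q gives 3>2]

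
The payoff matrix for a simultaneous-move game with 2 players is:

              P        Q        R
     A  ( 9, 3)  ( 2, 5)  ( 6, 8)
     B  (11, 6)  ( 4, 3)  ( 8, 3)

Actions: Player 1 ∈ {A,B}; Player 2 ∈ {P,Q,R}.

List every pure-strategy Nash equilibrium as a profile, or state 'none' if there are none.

(A,P): not NE [P1→B gives 11>9; P2→R gives 8>3]
(A,Q): not NE [P1→B gives 4>2; P2→R gives 8>5]
(A,R): not NE [P1→B gives 8>6]
(B,P): NE
(B,Q): not NE [P2→P gives 6>3]
(B,R): not NE [P2→P gives 6>3]

PSNE = {(B,P)}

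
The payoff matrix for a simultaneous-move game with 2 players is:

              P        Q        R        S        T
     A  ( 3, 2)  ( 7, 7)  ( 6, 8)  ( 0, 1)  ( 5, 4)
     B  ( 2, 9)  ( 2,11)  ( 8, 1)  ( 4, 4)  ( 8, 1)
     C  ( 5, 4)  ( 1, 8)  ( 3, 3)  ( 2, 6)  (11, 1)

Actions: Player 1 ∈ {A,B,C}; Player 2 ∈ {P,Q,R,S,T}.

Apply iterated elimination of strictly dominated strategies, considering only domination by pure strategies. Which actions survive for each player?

P2 drop P (Q beats it: A:7>2 B:11>9 C:8>4)
P2 drop S (Q beats it: A:7>1 B:11>4 C:8>6)
P2 drop T (Q beats it: A:7>4 B:11>1 C:8>1)
P1 drop C (A beats it: Q:7>1 R:6>3)
P1→{A,B} P2→{Q,R}

IESDS → P1:{A,B} P2:{Q,R}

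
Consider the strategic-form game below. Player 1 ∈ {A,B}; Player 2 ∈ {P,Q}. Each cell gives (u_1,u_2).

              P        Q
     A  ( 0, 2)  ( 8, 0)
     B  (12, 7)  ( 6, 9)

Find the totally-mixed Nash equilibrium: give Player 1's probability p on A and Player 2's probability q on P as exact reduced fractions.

p=1/2, q=1/7

P1 indiff ⇒ q·0+(1-q)·8 = q·12+(1-q)·6 ⇒ q(-12) = (1-q)(-2) ⇒ q = 1/7
P2 indiff ⇒ p·2+(1-p)·7 = p·0+(1-p)·9 ⇒ p(2) = (1-p)(2) ⇒ p = 1/2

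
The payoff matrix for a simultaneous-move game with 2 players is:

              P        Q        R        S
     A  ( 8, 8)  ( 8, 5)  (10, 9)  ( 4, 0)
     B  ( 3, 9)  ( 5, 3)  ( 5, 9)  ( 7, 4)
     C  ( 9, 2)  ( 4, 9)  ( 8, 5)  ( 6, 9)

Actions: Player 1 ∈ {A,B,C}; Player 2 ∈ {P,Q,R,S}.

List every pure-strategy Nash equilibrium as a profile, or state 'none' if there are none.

(A,P): not NE [P1→C gives 9>8; P2→R gives 9>8]
(A,Q): not NE [P2→R gives 9>5]
(A,R): NE
(A,S): not NE [P1→B gives 7>4; P2→R gives 9>0]
(B,P): not NE [P1→C gives 9>3]
(B,Q): not NE [P1→A gives 8>5; P2→R gives 9>3]
(B,R): not NE [P1→A gives 10>5]
(B,S): not NE [P2→R gives 9>4]
(C,P): not NE [P2→S gives 9>2]
(C,Q): not NE [P1→A gives 8>4]
(C,R): not NE [P1→A gives 10>8; P2→S gives 9>5]
(C,S): not NE [P1→B gives 7>6]

Nash profiles: (A,R)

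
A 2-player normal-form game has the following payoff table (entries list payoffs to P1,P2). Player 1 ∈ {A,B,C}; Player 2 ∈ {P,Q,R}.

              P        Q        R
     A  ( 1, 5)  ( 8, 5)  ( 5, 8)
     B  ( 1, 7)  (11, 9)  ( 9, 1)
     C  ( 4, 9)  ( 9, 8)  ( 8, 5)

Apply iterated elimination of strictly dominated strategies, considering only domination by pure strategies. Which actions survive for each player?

IESDS → P1:{B,C} P2:{P,Q}

P1 drop A (C beats it: P:4>1 Q:9>8 R:8>5)
P2 drop R (P beats it: B:7>1 C:9>5)
P1→{B,C} P2→{P,Q}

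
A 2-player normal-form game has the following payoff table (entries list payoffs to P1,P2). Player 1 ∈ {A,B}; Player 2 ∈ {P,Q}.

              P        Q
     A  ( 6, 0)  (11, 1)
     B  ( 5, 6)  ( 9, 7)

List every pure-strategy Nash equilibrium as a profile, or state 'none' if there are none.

NE set: (A,Q)

(A,P): not NE [P2→Q gives 1>0]
(A,Q): NE
(B,P): not NE [P1→A gives 6>5; P2→Q gives 7>6]
(B,Q): not NE [P1→A gives 11>9]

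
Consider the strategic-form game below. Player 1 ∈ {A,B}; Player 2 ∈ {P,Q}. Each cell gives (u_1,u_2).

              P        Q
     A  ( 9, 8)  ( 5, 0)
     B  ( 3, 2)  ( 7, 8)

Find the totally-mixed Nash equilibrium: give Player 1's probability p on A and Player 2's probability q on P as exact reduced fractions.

P1 indiff ⇒ q·9+(1-q)·5 = q·3+(1-q)·7 ⇒ q(6) = (1-q)(2) ⇒ q = 1/4
P2 indiff ⇒ p·8+(1-p)·2 = p·0+(1-p)·8 ⇒ p(8) = (1-p)(6) ⇒ p = 3/7

p=3/7, q=1/4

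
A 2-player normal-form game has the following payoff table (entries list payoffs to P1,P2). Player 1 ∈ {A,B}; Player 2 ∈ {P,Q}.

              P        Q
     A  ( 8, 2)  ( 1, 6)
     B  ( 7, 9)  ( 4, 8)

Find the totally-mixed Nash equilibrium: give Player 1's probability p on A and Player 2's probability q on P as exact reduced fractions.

(p,q) = (1/5, 3/4)

P1 indiff ⇒ q·8+(1-q)·1 = q·7+(1-q)·4 ⇒ q(1) = (1-q)(3) ⇒ q = 3/4
P2 indiff ⇒ p·2+(1-p)·9 = p·6+(1-p)·8 ⇒ p(-4) = (1-p)(-1) ⇒ p = 1/5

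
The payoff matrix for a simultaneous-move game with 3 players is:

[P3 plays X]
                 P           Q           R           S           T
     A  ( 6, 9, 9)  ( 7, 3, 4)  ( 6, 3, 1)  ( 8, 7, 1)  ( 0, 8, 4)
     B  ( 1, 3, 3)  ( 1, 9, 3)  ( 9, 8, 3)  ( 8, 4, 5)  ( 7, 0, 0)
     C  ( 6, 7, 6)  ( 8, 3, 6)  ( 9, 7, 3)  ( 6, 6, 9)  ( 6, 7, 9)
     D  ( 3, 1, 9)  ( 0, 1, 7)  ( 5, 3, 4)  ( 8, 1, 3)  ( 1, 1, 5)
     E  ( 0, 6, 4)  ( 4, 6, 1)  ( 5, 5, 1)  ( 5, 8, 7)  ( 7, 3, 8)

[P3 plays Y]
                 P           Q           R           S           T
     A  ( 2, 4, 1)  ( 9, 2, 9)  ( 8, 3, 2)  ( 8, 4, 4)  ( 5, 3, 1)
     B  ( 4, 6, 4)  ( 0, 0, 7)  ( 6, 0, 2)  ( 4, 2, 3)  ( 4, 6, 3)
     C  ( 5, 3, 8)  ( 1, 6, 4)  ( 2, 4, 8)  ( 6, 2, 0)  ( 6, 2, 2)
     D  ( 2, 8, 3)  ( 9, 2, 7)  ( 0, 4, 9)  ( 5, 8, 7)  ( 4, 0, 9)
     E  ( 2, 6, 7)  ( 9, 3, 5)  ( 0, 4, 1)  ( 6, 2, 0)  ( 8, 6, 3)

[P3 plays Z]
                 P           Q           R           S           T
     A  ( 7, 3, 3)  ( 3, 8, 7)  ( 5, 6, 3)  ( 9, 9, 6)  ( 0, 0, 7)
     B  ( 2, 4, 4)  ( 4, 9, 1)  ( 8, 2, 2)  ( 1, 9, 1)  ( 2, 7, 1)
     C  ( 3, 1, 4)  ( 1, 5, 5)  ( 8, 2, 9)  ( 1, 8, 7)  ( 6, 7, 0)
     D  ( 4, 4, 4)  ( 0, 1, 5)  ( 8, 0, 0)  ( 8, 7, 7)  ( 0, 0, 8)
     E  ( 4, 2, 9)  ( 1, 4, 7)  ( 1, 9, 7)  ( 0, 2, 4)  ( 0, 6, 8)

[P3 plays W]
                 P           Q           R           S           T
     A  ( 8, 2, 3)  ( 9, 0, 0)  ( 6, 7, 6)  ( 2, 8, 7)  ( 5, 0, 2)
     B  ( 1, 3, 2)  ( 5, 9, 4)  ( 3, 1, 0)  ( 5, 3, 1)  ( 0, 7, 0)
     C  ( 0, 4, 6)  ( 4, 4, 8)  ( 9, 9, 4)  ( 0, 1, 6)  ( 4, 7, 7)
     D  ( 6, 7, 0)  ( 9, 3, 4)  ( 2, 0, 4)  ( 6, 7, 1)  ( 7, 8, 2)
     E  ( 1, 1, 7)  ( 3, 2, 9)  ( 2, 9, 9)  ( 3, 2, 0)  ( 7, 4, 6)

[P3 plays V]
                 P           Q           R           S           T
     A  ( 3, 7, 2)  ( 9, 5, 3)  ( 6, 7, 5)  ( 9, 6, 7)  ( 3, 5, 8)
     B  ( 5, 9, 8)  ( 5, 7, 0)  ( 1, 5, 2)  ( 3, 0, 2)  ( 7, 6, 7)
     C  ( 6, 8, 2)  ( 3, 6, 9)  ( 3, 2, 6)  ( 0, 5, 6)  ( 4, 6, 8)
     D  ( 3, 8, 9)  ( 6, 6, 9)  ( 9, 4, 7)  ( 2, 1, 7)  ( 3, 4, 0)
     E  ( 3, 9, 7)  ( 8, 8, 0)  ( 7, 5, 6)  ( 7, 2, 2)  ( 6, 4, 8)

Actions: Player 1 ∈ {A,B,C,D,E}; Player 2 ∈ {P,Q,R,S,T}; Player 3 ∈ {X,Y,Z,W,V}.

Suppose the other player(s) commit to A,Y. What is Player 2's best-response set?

u_2(P vs A,Y) = 4
u_2(Q vs A,Y) = 2
u_2(R vs A,Y) = 3
u_2(S vs A,Y) = 4
u_2(T vs A,Y) = 3
max payoff 4 at {P,S}

P2 best: {P,S}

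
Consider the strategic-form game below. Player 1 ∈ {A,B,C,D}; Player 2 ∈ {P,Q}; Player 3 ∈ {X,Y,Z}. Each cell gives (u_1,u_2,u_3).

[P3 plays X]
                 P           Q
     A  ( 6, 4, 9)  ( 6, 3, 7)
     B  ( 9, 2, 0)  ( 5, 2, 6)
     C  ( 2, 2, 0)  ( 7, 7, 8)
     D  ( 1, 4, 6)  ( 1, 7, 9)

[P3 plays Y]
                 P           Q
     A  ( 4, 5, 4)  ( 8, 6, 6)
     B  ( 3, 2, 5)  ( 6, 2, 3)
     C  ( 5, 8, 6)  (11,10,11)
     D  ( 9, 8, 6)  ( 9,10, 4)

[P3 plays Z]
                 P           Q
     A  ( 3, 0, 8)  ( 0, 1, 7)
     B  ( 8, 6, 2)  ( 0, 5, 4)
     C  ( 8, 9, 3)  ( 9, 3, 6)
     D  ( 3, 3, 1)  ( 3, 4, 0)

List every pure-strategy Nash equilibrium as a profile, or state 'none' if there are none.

(A,P,X): not NE [P1→B gives 9>6]
(A,P,Y): not NE [P1→D gives 9>4; P2→Q gives 6>5; P3→X gives 9>4]
(A,P,Z): not NE [P1→C gives 8>3; P2→Q gives 1>0; P3→X gives 9>8]
(A,Q,X): not NE [P1→C gives 7>6; P2→P gives 4>3]
(A,Q,Y): not NE [P1→C gives 11>8; P3→Z gives 7>6]
(A,Q,Z): not NE [P1→C gives 9>0]
(B,P,X): not NE [P3→Y gives 5>0]
(B,P,Y): not NE [P1→D gives 9>3]
(B,P,Z): not NE [P3→Y gives 5>2]
(B,Q,X): not NE [P1→C gives 7>5]
(B,Q,Y): not NE [P1→C gives 11>6; P3→X gives 6>3]
(B,Q,Z): not NE [P1→C gives 9>0; P2→P gives 6>5; P3→X gives 6>4]
(C,P,X): not NE [P1→B gives 9>2; P2→Q gives 7>2; P3→Y gives 6>0]
(C,P,Y): not NE [P1→D gives 9>5; P2→Q gives 10>8]
(C,P,Z): not NE [P3→Y gives 6>3]
(C,Q,X): not NE [P3→Y gives 11>8]
(C,Q,Y): NE
(C,Q,Z): not NE [P2→P gives 9>3; P3→Y gives 11>6]
(D,P,X): not NE [P1→B gives 9>1; P2→Q gives 7>4]
(D,P,Y): not NE [P2→Q gives 10>8]
(D,P,Z): not NE [P1→C gives 8>3; P2→Q gives 4>3; P3→Y gives 6>1]
(D,Q,X): not NE [P1→C gives 7>1]
(D,Q,Y): not NE [P1→C gives 11>9; P3→X gives 9>4]
(D,Q,Z): not NE [P1→C gives 9>3; P3→X gives 9>0]

NE set: (C,Q,Y)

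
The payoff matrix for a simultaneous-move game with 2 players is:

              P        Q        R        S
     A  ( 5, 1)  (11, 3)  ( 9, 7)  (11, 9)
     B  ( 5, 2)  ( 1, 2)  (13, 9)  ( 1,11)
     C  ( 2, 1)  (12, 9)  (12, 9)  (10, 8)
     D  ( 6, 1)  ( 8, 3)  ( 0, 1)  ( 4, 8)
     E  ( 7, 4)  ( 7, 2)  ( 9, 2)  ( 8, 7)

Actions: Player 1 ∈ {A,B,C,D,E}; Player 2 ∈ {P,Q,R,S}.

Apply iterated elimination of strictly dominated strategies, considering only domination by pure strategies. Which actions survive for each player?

P2 drop P (S beats it: A:9>1 B:11>2 C:8>1 D:8>1 E:7>4)
P1 drop D (A beats it: Q:11>8 R:9>0 S:11>4)
P1 drop E (C beats it: Q:12>7 R:12>9 S:10>8)
P1→{A,B,C} P2→{Q,R,S}

Survivors P1:{A,B,C} P2:{Q,R,S}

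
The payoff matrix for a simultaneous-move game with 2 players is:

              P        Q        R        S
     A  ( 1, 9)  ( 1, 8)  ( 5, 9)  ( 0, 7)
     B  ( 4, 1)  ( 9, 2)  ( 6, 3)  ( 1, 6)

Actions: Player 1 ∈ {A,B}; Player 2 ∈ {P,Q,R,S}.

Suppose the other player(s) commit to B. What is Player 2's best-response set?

BR_2 = {S}

u_2(P vs B) = 1
u_2(Q vs B) = 2
u_2(R vs B) = 3
u_2(S vs B) = 6
max payoff 6 at {S}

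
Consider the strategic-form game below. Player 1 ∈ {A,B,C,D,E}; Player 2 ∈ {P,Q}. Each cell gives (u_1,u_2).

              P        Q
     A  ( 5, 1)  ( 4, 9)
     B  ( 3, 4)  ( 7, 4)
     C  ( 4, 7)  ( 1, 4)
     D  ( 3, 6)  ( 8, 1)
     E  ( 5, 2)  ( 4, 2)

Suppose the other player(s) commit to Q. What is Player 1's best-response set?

argmax u_1 = {D}

u_1(A vs Q) = 4
u_1(B vs Q) = 7
u_1(C vs Q) = 1
u_1(D vs Q) = 8
u_1(E vs Q) = 4
max payoff 8 at {D}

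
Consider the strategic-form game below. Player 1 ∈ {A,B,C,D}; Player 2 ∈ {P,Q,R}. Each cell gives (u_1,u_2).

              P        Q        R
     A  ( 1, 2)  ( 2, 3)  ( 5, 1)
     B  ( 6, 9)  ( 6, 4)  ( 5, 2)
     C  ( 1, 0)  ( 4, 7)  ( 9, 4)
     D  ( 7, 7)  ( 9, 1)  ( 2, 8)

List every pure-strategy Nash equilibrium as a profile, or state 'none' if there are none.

(A,P): not NE [P1→D gives 7>1; P2→Q gives 3>2]
(A,Q): not NE [P1→D gives 9>2]
(A,R): not NE [P1→C gives 9>5; P2→Q gives 3>1]
(B,P): not NE [P1→D gives 7>6]
(B,Q): not NE [P1→D gives 9>6; P2→P gives 9>4]
(B,R): not NE [P1→C gives 9>5; P2→P gives 9>2]
(C,P): not NE [P1→D gives 7>1; P2→Q gives 7>0]
(C,Q): not NE [P1→D gives 9>4]
(C,R): not NE [P2→Q gives 7>4]
(D,P): not NE [P2→R gives 8>7]
(D,Q): not NE [P2→R gives 8>1]
(D,R): not NE [P1→C gives 9>2]

Equilibria: none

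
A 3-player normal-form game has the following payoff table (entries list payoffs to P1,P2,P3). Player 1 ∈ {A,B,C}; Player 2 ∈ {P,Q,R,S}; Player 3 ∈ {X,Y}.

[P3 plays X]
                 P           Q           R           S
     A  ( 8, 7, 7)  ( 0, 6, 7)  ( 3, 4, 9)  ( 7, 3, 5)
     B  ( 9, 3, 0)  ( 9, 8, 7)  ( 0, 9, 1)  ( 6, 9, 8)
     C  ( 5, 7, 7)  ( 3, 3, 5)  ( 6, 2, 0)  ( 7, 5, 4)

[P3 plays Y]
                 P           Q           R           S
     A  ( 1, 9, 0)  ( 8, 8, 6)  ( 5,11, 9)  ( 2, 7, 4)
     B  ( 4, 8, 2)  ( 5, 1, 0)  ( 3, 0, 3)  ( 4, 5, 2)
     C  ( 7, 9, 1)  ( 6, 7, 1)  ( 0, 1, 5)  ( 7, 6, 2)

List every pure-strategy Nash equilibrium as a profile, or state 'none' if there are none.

NE set: (A,R,Y)

(A,P,X): not NE [P1→B gives 9>8]
(A,P,Y): not NE [P1→C gives 7>1; P2→R gives 11>9; P3→X gives 7>0]
(A,Q,X): not NE [P1→B gives 9>0; P2→P gives 7>6]
(A,Q,Y): not NE [P2→R gives 11>8; P3→X gives 7>6]
(A,R,X): not NE [P1→C gives 6>3; P2→P gives 7>4]
(A,R,Y): NE
(A,S,X): not NE [P2→P gives 7>3]
(A,S,Y): not NE [P1→C gives 7>2; P2→R gives 11>7; P3→X gives 5>4]
(B,P,X): not NE [P2→S gives 9>3; P3→Y gives 2>0]
(B,P,Y): not NE [P1→C gives 7>4]
(B,Q,X): not NE [P2→S gives 9>8]
(B,Q,Y): not NE [P1→A gives 8>5; P2→P gives 8>1; P3→X gives 7>0]
(B,R,X): not NE [P1→C gives 6>0; P3→Y gives 3>1]
(B,R,Y): not NE [P1→A gives 5>3; P2→P gives 8>0]
(B,S,X): not NE [P1→C gives 7>6]
(B,S,Y): not NE [P1→C gives 7>4; P2→P gives 8>5; P3→X gives 8>2]
(C,P,X): not NE [P1→B gives 9>5]
(C,P,Y): not NE [P3→X gives 7>1]
(C,Q,X): not NE [P1→B gives 9>3; P2→P gives 7>3]
(C,Q,Y): not NE [P1→A gives 8>6; P2→P gives 9>7; P3→X gives 5>1]
(C,R,X): not NE [P2→P gives 7>2; P3→Y gives 5>0]
(C,R,Y): not NE [P1→A gives 5>0; P2→P gives 9>1]
(C,S,X): not NE [P2→P gives 7>5]
(C,S,Y): not NE [P2→P gives 9>6; P3→X gives 4>2]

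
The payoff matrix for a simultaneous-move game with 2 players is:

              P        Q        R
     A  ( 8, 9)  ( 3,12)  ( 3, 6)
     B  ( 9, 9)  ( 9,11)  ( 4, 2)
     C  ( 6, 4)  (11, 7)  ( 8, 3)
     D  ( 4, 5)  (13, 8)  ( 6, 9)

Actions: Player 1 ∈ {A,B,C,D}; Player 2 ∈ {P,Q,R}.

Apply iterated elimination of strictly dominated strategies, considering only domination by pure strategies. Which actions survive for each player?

P1 drop A (B beats it: P:9>8 Q:9>3 R:4>3)
P2 drop P (Q beats it: B:11>9 C:7>4 D:8>5)
P1 drop B (C beats it: Q:11>9 R:8>4)
P1→{C,D} P2→{Q,R}

IESDS → P1:{C,D} P2:{Q,R}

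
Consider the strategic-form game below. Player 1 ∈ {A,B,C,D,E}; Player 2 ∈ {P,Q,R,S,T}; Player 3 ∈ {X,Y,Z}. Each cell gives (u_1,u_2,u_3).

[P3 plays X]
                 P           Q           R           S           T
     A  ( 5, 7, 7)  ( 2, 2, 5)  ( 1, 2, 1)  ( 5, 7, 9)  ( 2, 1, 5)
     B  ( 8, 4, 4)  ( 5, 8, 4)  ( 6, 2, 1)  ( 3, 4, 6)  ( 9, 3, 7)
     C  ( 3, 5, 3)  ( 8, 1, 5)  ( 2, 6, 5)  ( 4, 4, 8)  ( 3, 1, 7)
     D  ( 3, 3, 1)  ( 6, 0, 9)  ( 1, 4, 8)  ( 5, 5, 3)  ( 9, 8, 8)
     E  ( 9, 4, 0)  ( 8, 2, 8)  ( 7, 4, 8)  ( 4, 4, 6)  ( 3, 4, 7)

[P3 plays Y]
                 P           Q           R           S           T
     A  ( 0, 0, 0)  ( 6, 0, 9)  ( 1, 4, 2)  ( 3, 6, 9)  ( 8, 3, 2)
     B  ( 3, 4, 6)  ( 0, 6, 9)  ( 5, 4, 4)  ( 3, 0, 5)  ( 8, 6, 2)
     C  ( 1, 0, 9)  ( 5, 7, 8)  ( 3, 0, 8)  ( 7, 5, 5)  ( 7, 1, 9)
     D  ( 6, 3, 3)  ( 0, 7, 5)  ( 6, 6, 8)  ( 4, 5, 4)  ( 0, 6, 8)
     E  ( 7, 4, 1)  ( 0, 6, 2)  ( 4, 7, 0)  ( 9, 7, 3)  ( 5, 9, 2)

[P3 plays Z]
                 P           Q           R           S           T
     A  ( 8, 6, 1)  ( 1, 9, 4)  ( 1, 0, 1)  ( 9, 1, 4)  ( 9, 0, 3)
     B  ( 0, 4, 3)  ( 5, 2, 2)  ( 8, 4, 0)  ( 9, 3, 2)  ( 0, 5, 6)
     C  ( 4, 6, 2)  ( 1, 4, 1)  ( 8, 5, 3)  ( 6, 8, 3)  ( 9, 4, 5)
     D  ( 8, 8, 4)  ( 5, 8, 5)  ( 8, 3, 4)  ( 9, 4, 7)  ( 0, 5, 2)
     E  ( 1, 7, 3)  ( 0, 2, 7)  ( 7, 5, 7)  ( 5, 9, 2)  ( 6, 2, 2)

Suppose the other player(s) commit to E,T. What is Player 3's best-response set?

BR_3 = {X}

u_3(X vs E,T) = 7
u_3(Y vs E,T) = 2
u_3(Z vs E,T) = 2
max payoff 7 at {X}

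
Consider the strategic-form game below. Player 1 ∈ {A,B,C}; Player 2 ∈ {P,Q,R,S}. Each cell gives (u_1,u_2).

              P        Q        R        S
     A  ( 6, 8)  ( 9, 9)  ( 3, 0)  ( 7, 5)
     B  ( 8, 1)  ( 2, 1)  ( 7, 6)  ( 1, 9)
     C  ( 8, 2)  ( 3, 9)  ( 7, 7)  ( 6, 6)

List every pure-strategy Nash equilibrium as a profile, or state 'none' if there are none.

NE set: (A,Q)

(A,P): not NE [P1→C gives 8>6; P2→Q gives 9>8]
(A,Q): NE
(A,R): not NE [P1→C gives 7>3; P2→Q gives 9>0]
(A,S): not NE [P2→Q gives 9>5]
(B,P): not NE [P2→S gives 9>1]
(B,Q): not NE [P1→A gives 9>2; P2→S gives 9>1]
(B,R): not NE [P2→S gives 9>6]
(B,S): not NE [P1→A gives 7>1]
(C,P): not NE [P2→Q gives 9>2]
(C,Q): not NE [P1→A gives 9>3]
(C,R): not NE [P2→Q gives 9>7]
(C,S): not NE [P1→A gives 7>6; P2→Q gives 9>6]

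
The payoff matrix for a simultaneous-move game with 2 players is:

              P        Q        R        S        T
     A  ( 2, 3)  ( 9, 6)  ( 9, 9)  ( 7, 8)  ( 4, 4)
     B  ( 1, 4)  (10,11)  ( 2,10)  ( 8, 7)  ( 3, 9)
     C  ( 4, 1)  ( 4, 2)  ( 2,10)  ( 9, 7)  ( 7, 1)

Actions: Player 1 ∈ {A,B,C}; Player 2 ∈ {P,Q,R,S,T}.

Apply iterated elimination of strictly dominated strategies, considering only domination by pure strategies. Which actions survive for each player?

Remaining: P1:{A,B} P2:{Q,R}

P2 drop P (Q beats it: A:6>3 B:11>4 C:2>1)
P2 drop S (R beats it: A:9>8 B:10>7 C:10>7)
P2 drop T (Q beats it: A:6>4 B:11>9 C:2>1)
P1 drop C (A beats it: Q:9>4 R:9>2)
P1→{A,B} P2→{Q,R}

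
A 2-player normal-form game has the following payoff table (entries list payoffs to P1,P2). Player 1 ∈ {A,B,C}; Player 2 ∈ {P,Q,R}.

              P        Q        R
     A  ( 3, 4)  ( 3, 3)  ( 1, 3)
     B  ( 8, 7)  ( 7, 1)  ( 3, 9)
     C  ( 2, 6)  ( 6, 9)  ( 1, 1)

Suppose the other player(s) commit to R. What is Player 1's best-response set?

P1 best: {B}

u_1(A vs R) = 1
u_1(B vs R) = 3
u_1(C vs R) = 1
max payoff 3 at {B}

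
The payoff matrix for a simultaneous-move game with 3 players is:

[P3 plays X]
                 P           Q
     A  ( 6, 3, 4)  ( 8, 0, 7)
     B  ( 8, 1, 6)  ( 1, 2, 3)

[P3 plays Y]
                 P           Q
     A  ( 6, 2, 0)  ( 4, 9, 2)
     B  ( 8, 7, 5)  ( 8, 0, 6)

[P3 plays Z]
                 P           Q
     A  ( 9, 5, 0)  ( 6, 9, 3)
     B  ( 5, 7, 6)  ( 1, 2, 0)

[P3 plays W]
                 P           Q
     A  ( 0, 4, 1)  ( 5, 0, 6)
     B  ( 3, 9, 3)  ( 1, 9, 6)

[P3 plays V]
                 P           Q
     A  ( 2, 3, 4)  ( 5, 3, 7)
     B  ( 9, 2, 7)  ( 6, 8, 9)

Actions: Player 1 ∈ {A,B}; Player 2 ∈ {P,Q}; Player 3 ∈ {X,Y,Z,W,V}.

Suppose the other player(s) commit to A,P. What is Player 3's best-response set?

P3 best: {X,V}

u_3(X vs A,P) = 4
u_3(Y vs A,P) = 0
u_3(Z vs A,P) = 0
u_3(W vs A,P) = 1
u_3(V vs A,P) = 4
max payoff 4 at {X,V}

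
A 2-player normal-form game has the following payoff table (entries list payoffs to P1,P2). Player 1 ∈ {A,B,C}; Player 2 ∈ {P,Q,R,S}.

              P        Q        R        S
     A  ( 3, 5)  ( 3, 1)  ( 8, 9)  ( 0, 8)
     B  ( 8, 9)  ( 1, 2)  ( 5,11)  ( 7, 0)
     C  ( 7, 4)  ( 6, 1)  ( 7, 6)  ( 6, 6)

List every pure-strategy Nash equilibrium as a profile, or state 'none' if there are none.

PSNE = {(A,R)}

(A,P): not NE [P1→B gives 8>3; P2→R gives 9>5]
(A,Q): not NE [P1→C gives 6>3; P2→R gives 9>1]
(A,R): NE
(A,S): not NE [P1→B gives 7>0; P2→R gives 9>8]
(B,P): not NE [P2→R gives 11>9]
(B,Q): not NE [P1→C gives 6>1; P2→R gives 11>2]
(B,R): not NE [P1→A gives 8>5]
(B,S): not NE [P2→R gives 11>0]
(C,P): not NE [P1→B gives 8>7; P2→S gives 6>4]
(C,Q): not NE [P2→S gives 6>1]
(C,R): not NE [P1→A gives 8>7]
(C,S): not NE [P1→B gives 7>6]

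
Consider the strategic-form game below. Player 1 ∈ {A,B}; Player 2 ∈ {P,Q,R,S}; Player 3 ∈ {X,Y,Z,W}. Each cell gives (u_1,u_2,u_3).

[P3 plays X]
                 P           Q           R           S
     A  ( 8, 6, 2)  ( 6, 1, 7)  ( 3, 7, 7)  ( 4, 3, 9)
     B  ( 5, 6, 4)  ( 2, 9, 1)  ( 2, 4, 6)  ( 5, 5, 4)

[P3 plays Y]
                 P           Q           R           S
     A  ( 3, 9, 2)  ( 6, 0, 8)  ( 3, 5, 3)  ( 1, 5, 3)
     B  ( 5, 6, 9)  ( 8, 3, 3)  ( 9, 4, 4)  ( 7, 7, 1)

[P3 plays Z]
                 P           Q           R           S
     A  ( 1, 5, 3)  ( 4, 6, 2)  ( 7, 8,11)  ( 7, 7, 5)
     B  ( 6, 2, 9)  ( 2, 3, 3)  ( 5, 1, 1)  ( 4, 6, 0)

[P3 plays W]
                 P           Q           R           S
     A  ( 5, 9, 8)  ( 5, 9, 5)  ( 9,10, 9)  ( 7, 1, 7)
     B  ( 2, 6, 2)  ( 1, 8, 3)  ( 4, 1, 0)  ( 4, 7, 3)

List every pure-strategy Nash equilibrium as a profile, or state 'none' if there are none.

PSNE = {(A,R,Z)}

(A,P,X): not NE [P2→R gives 7>6; P3→W gives 8>2]
(A,P,Y): not NE [P1→B gives 5>3; P3→W gives 8>2]
(A,P,Z): not NE [P1→B gives 6>1; P2→R gives 8>5; P3→W gives 8>3]
(A,P,W): not NE [P2→R gives 10>9]
(A,Q,X): not NE [P2→R gives 7>1; P3→Y gives 8>7]
(A,Q,Y): not NE [P1→B gives 8>6; P2→P gives 9>0]
(A,Q,Z): not NE [P2→R gives 8>6; P3→Y gives 8>2]
(A,Q,W): not NE [P2→R gives 10>9; P3→Y gives 8>5]
(A,R,X): not NE [P3→Z gives 11>7]
(A,R,Y): not NE [P1→B gives 9>3; P2→P gives 9>5; P3→Z gives 11>3]
(A,R,Z): NE
(A,R,W): not NE [P3→Z gives 11>9]
(A,S,X): not NE [P1→B gives 5>4; P2→R gives 7>3]
(A,S,Y): not NE [P1→B gives 7>1; P2→P gives 9>5; P3→X gives 9>3]
(A,S,Z): not NE [P2→R gives 8>7; P3→X gives 9>5]
(A,S,W): not NE [P2→R gives 10>1; P3→X gives 9>7]
(B,P,X): not NE [P1→A gives 8>5; P2→Q gives 9>6; P3→Z gives 9>4]
(B,P,Y): not NE [P2→S gives 7>6]
(B,P,Z): not NE [P2→S gives 6>2]
(B,P,W): not NE [P1→A gives 5>2; P2→Q gives 8>6; P3→Z gives 9>2]
(B,Q,X): not NE [P1→A gives 6>2; P3→W gives 3>1]
(B,Q,Y): not NE [P2→S gives 7>3]
(B,Q,Z): not NE [P1→A gives 4>2; P2→S gives 6>3]
(B,Q,W): not NE [P1→A gives 5>1]
(B,R,X): not NE [P1→A gives 3>2; P2→Q gives 9>4]
(B,R,Y): not NE [P2→S gives 7>4; P3→X gives 6>4]
(B,R,Z): not NE [P1→A gives 7>5; P2→S gives 6>1; P3→X gives 6>1]
(B,R,W): not NE [P1→A gives 9>4; P2→Q gives 8>1; P3→X gives 6>0]
(B,S,X): not NE [P2→Q gives 9>5]
(B,S,Y): not NE [P3→X gives 4>1]
(B,S,Z): not NE [P1→A gives 7>4; P3→X gives 4>0]
(B,S,W): not NE [P1→A gives 7>4; P2→Q gives 8>7; P3→X gives 4>3]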